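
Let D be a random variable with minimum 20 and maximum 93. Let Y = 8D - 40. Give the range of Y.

Range of D = 93 − 20 = 73.
Range(Y) = |a|·Range(D) = |8|·73 = 584.

Range(Y) = 584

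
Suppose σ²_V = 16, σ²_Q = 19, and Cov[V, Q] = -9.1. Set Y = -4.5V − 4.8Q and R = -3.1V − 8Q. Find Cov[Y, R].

By bilinearity, Cov[Y, R] = ac·σ²_V + bd·σ²_Q + (ad+bc)·Cov[V, Q], with a=-4.5, b=-4.8, c=-3.1, d=-8.
ac·σ²_V = (-4.5)·(-3.1)·16 = 223.2
bd·σ²_Q = (-4.8)·(-8)·19 = 729.6
(ad+bc)·Cov[V, Q] = (50.88)·(-9.1) = -463.008
Cov[Y, R] = 223.2 + 729.6 + (-463.008) = 489.792.

Cov[Y, R] = 489.792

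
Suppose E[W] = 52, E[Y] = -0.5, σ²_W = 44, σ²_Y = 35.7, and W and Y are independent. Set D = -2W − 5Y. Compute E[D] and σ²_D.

E[D] = (-2)·E[W] + (-5)·E[Y] = (-2)·52 + (-5)·(-0.5) = -101.5.
σ²_D = a²·σ²_W + b²·σ²_Y + 2ab·Cov[W, Y] with a = -2, b = -5.
Independence gives Cov[W, Y] = 0.
= (-2)²·44 + (-5)²·35.7 + 2·(-2)·(-5)·0
= 176 + 892.5 + 0 = 1068.5.

E[D] = -101.5, σ²_D = 1068.5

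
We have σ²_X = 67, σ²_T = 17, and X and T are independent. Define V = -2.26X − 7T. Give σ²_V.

σ²_V = 1175.2092

σ²_V = a²·σ²_X + b²·σ²_T + 2ab·covariance of X and T with a = -2.26, b = -7.
Independence gives covariance of X and T = 0.
= (-2.26)²·67 + (-7)²·17 + 2·(-2.26)·(-7)·0
= 342.2092 + 833 + 0 = 1175.2092.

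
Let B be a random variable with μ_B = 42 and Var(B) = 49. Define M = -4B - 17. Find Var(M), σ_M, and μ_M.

M = -4B - 17 is linear with a = -4, b = -17.
Var(M) = a²·Var(B) = (-4)²·49 = 784 (the additive constant -17 does not affect variance).
σ_B = √49 = 7.
σ_M = |a|·σ_B = |-4|·7 = 28.
μ_M = a·μ_B + b = (-4)·42 + (-17) = -185.

Var(M) = 784, σ_M = 28, μ_M = -185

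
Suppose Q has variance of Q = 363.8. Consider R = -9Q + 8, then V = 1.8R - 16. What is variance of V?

variance of V = 95475.672

variance of R = (-9)²·363.8 = 29467.8.
variance of V = 1.8²·29467.8 = 95475.672.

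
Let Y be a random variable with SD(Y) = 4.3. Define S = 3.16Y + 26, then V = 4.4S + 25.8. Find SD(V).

SD(S) = |3.16|·4.3 = 13.588.
SD(V) = |4.4|·13.588 = 59.7872.

SD(V) = 59.7872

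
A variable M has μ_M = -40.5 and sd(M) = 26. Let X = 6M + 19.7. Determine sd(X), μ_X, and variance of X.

sd(X) = 156, μ_X = -223.3, variance of X = 24336

X = 6M + 19.7 is linear with a = 6, b = 19.7.
sd(X) = |a|·sd(M) = |6|·26 = 156.
μ_X = a·μ_M + b = 6·(-40.5) + 19.7 = -223.3.
variance of M = 26² = 676.
variance of X = a²·variance of M = 6²·676 = 24336 (the additive constant 19.7 does not affect variance).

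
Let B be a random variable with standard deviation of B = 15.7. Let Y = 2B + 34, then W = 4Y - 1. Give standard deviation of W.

standard deviation of Y = |2|·15.7 = 31.4.
standard deviation of W = |4|·31.4 = 125.6.

standard deviation of W = 125.6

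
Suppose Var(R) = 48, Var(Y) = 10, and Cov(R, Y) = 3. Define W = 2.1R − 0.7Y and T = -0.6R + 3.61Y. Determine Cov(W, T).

By bilinearity, Cov(W, T) = ac·Var(R) + bd·Var(Y) + (ad+bc)·Cov(R, Y), with a=2.1, b=-0.7, c=-0.6, d=3.61.
ac·Var(R) = 2.1·(-0.6)·48 = -60.48
bd·Var(Y) = (-0.7)·3.61·10 = -25.27
(ad+bc)·Cov(R, Y) = (8.001)·3 = 24.003
Cov(W, T) = -60.48 + (-25.27) + 24.003 = -61.747.

Cov(W, T) = -61.747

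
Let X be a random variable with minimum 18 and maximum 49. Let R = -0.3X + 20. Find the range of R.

Range of X = 49 − 18 = 31.
Range(R) = |a|·Range(X) = |-0.3|·31 = 9.3.

Range(R) = 9.3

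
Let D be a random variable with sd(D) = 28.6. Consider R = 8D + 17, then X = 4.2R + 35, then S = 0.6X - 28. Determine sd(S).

sd(R) = |8|·28.6 = 228.8.
sd(X) = |4.2|·228.8 = 960.96.
sd(S) = |0.6|·960.96 = 576.576.

sd(S) = 576.576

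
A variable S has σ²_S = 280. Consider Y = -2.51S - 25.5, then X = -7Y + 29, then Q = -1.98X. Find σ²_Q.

σ²_Y = (-2.51)²·280 = 1764.028.
σ²_X = (-7)²·1764.028 = 86437.372.
σ²_Q = (-1.98)²·86437.372 = 338869.0731888.

σ²_Q = 338869.0731888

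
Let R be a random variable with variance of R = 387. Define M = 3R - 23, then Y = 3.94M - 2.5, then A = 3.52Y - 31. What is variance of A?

variance of M = 3²·387 = 3483.
variance of Y = 3.94²·3483 = 54068.6988.
variance of A = 3.52²·54068.6988 = 669932.80561152.

variance of A = 669932.80561152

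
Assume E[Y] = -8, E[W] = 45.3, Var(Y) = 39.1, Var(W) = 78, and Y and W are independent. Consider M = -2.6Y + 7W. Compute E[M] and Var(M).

E[M] = (-2.6)·E[Y] + 7·E[W] = (-2.6)·(-8) + 7·45.3 = 337.9.
Var(M) = a²·Var(Y) + b²·Var(W) + 2ab·covariance of Y and W with a = -2.6, b = 7.
Independence gives covariance of Y and W = 0.
= (-2.6)²·39.1 + 7²·78 + 2·(-2.6)·7·0
= 264.316 + 3822 + 0 = 4086.316.

E[M] = 337.9, Var(M) = 4086.316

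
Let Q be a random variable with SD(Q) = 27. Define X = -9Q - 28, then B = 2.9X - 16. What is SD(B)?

SD(X) = |-9|·27 = 243.
SD(B) = |2.9|·243 = 704.7.

SD(B) = 704.7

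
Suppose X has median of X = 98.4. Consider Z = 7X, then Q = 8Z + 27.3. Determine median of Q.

median of Z = 7·98.4 = 688.8.
median of Q = 8·688.8 + 27.3 = 5537.7.

median of Q = 5537.7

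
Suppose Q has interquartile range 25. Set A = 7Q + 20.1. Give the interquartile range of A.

IQR(A) = 175

Under A = aQ + b, IQR(A) = |a|·IQR(Q) = |7|·25 = 175 (shifts cancel; spread scales by |a|).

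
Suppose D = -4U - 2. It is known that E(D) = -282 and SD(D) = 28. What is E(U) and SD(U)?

E(U) = 70, SD(U) = 7

From D = -4U - 2: E(D) = a·E(U) + b, so E(U) = (E(D) − b)/a = (-282 − (-2))/(-4) = 70.
SD(D) = |a|·SD(U), so SD(U) = 28/|-4| = 7.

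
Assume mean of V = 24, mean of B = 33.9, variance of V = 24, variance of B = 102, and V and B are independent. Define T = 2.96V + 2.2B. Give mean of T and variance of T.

mean of T = 2.96·mean of V + 2.2·mean of B = 2.96·24 + 2.2·33.9 = 145.62.
variance of T = a²·variance of V + b²·variance of B + 2ab·Cov(V, B) with a = 2.96, b = 2.2.
Independence gives Cov(V, B) = 0.
= 2.96²·24 + 2.2²·102 + 2·2.96·2.2·0
= 210.2784 + 493.68 + 0 = 703.9584.

mean of T = 145.62, variance of T = 703.9584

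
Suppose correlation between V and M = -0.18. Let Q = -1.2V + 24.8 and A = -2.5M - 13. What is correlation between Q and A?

Linear rescalings preserve correlation up to sign; here the slopes -1.2 and -2.5 have the same sign, so correlation between Q and A = correlation between V and M = -0.18.

correlation between Q and A = -0.18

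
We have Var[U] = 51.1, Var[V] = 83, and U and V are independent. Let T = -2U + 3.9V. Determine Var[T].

Var[T] = 1466.83

Var[T] = a²·Var[U] + b²·Var[V] + 2ab·covariance of U and V with a = -2, b = 3.9.
Independence gives covariance of U and V = 0.
= (-2)²·51.1 + 3.9²·83 + 2·(-2)·3.9·0
= 204.4 + 1262.43 + 0 = 1466.83.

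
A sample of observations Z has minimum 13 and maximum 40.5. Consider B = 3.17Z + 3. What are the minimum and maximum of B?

a = 3.17 > 0, so min(B) = a·min(Z)+b = 3.17·13 + 3 = 44.21 and max(B) = 3.17·40.5 + 3 = 131.385.

min(B) = 44.21, max(B) = 131.385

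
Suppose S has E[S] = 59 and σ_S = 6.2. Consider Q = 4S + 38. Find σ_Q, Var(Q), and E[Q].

σ_Q = 24.8, Var(Q) = 615.04, E[Q] = 274

Q = 4S + 38 is linear with a = 4, b = 38.
σ_Q = |a|·σ_S = |4|·6.2 = 24.8.
Var(S) = 6.2² = 38.44.
Var(Q) = a²·Var(S) = 4²·38.44 = 615.04 (the additive constant 38 does not affect variance).
E[Q] = a·E[S] + b = 4·59 + 38 = 274.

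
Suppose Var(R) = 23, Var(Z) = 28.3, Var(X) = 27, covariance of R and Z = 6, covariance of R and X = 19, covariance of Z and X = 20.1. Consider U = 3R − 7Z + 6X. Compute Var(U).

Var(U) = a²·Var(R) + b²·Var(Z) + c²·Var(X) + 2ab·covariance of R and Z + 2ac·covariance of R and X + 2bc·covariance of Z and X, with a = 3, b = -7, c = 6.
= 207 + 1386.7 + 972 + (-252) + 684 + (-1688.4)
= 1309.3.

Var(U) = 1309.3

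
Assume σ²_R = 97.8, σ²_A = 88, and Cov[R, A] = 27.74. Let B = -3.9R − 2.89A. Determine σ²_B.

σ²_B = a²·σ²_R + b²·σ²_A + 2ab·Cov[R, A] with a = -3.9, b = -2.89.
= (-3.9)²·97.8 + (-2.89)²·88 + 2·(-3.9)·(-2.89)·27.74
= 1487.538 + 734.9848 + 625.31508 = 2847.83788.

σ²_B = 2847.83788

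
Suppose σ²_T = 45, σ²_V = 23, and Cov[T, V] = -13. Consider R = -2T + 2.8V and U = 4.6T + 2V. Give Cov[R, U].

Cov[R, U] = -400.64

By bilinearity, Cov[R, U] = ac·σ²_T + bd·σ²_V + (ad+bc)·Cov[T, V], with a=-2, b=2.8, c=4.6, d=2.
ac·σ²_T = (-2)·4.6·45 = -414
bd·σ²_V = 2.8·2·23 = 128.8
(ad+bc)·Cov[T, V] = (8.88)·(-13) = -115.44
Cov[R, U] = -414 + 128.8 + (-115.44) = -400.64.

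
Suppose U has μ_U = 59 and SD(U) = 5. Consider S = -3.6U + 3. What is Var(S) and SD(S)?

Var(S) = 324, SD(S) = 18

S = -3.6U + 3 is linear with a = -3.6, b = 3.
Var(U) = 5² = 25.
Var(S) = a²·Var(U) = (-3.6)²·25 = 324 (the additive constant 3 does not affect variance).
SD(S) = |a|·SD(U) = |-3.6|·5 = 18.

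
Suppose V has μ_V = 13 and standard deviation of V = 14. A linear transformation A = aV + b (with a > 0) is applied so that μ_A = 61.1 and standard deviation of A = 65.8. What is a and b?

a = 4.7, b = 0

standard deviation of A = a·standard deviation of V (a > 0), so a = 65.8/14 = 4.7.
μ_A = a·μ_V + b, so b = 61.1 − 4.7·13 = 0.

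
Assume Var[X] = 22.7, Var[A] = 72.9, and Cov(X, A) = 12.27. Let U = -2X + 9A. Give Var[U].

Var[U] = a²·Var[X] + b²·Var[A] + 2ab·Cov(X, A) with a = -2, b = 9.
= (-2)²·22.7 + 9²·72.9 + 2·(-2)·9·12.27
= 90.8 + 5904.9 + (-441.72) = 5553.98.

Var[U] = 5553.98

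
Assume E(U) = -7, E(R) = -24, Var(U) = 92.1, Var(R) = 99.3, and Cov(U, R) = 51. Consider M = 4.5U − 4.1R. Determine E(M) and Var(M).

E(M) = 4.5·E(U) + (-4.1)·E(R) = 4.5·(-7) + (-4.1)·(-24) = 66.9.
Var(M) = a²·Var(U) + b²·Var(R) + 2ab·Cov(U, R) with a = 4.5, b = -4.1.
= 4.5²·92.1 + (-4.1)²·99.3 + 2·4.5·(-4.1)·51
= 1865.025 + 1669.233 + (-1881.9) = 1652.358.

E(M) = 66.9, Var(M) = 1652.358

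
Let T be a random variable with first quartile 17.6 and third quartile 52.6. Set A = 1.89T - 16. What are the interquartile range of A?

IQR(A) = 66.15

IQR of T = Q3 − Q1 = 52.6 − 17.6 = 35.
Under A = aT + b, IQR(A) = |a|·IQR(T) = |1.89|·35 = 66.15 (shifts cancel; spread scales by |a|).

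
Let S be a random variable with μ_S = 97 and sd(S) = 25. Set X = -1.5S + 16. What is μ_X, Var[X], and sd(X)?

μ_X = -129.5, Var[X] = 1406.25, sd(X) = 37.5

X = -1.5S + 16 is linear with a = -1.5, b = 16.
μ_X = a·μ_S + b = (-1.5)·97 + 16 = -129.5.
Var[S] = 25² = 625.
Var[X] = a²·Var[S] = (-1.5)²·625 = 1406.25 (the additive constant 16 does not affect variance).
sd(X) = |a|·sd(S) = |-1.5|·25 = 37.5.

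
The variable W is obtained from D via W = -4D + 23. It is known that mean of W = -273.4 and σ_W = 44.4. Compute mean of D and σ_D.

mean of D = 74.1, σ_D = 11.1

From W = -4D + 23: mean of W = a·mean of D + b, so mean of D = (mean of W − b)/a = (-273.4 − 23)/(-4) = 74.1.
σ_W = |a|·σ_D, so σ_D = 44.4/|-4| = 11.1.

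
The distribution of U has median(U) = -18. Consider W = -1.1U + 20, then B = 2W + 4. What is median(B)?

median(W) = (-1.1)·(-18) + 20 = 39.8.
median(B) = 2·39.8 + 4 = 83.6.

median(B) = 83.6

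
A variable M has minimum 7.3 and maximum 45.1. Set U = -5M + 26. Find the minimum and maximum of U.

min(U) = -199.5, max(U) = -10.5

a = -5 < 0, so order reverses: min(U) = a·max(M)+b = (-5)·45.1 + 26 = -199.5; max(U) = a·min(M)+b = (-5)·7.3 + 26 = -10.5.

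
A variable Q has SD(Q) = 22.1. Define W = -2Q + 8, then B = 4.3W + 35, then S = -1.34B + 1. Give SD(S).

SD(S) = 254.6804

SD(W) = |-2|·22.1 = 44.2.
SD(B) = |4.3|·44.2 = 190.06.
SD(S) = |-1.34|·190.06 = 254.6804.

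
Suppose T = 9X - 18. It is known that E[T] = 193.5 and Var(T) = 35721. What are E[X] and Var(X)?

E[X] = 23.5, Var(X) = 441

From T = 9X - 18: E[T] = a·E[X] + b, so E[X] = (E[T] − b)/a = (193.5 − (-18))/9 = 23.5.
Var(T) = a²·Var(X), so Var(X) = 35721/9² = 441.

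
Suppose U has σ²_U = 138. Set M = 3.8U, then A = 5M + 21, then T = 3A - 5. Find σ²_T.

σ²_T = 448362

σ²_M = 3.8²·138 = 1992.72.
σ²_A = 5²·1992.72 = 49818.
σ²_T = 3²·49818 = 448362.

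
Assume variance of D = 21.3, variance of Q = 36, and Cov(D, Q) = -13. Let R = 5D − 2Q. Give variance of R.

variance of R = a²·variance of D + b²·variance of Q + 2ab·Cov(D, Q) with a = 5, b = -2.
= 5²·21.3 + (-2)²·36 + 2·5·(-2)·(-13)
= 532.5 + 144 + 260 = 936.5.

variance of R = 936.5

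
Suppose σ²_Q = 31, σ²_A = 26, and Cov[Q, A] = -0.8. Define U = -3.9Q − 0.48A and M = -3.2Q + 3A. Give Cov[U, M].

By bilinearity, Cov[U, M] = ac·σ²_Q + bd·σ²_A + (ad+bc)·Cov[Q, A], with a=-3.9, b=-0.48, c=-3.2, d=3.
ac·σ²_Q = (-3.9)·(-3.2)·31 = 386.88
bd·σ²_A = (-0.48)·3·26 = -37.44
(ad+bc)·Cov[Q, A] = (-10.164)·(-0.8) = 8.1312
Cov[U, M] = 386.88 + (-37.44) + 8.1312 = 357.5712.

Cov[U, M] = 357.5712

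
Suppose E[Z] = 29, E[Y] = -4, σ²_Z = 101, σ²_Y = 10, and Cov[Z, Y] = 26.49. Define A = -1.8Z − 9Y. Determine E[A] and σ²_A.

E[A] = -16.2, σ²_A = 1995.516

E[A] = (-1.8)·E[Z] + (-9)·E[Y] = (-1.8)·29 + (-9)·(-4) = -16.2.
σ²_A = a²·σ²_Z + b²·σ²_Y + 2ab·Cov[Z, Y] with a = -1.8, b = -9.
= (-1.8)²·101 + (-9)²·10 + 2·(-1.8)·(-9)·26.49
= 327.24 + 810 + 858.276 = 1995.516.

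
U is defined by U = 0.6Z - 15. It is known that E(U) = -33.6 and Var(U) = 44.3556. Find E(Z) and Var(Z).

From U = 0.6Z - 15: E(U) = a·E(Z) + b, so E(Z) = (E(U) − b)/a = (-33.6 − (-15))/0.6 = -31.
Var(U) = a²·Var(Z), so Var(Z) = 44.3556/0.6² = 123.21.

E(Z) = -31, Var(Z) = 123.21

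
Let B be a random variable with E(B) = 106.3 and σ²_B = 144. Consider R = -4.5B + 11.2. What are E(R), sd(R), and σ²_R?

R = -4.5B + 11.2 is linear with a = -4.5, b = 11.2.
E(R) = a·E(B) + b = (-4.5)·106.3 + 11.2 = -467.15.
sd(B) = √144 = 12.
sd(R) = |a|·sd(B) = |-4.5|·12 = 54.
σ²_R = a²·σ²_B = (-4.5)²·144 = 2916 (the additive constant 11.2 does not affect variance).

E(R) = -467.15, sd(R) = 54, σ²_R = 2916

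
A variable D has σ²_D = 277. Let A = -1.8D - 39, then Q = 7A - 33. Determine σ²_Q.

σ²_A = (-1.8)²·277 = 897.48.
σ²_Q = 7²·897.48 = 43976.52.

σ²_Q = 43976.52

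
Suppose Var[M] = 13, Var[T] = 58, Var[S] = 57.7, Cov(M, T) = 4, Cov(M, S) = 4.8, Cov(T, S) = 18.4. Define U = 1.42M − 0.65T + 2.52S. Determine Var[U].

Var[U] = a²·Var[M] + b²·Var[T] + c²·Var[S] + 2ab·Cov(M, T) + 2ac·Cov(M, S) + 2bc·Cov(T, S), with a = 1.42, b = -0.65, c = 2.52.
= 26.2132 + 24.505 + 366.41808 + (-7.384) + 34.35264 + (-60.2784)
= 383.82652.

Var[U] = 383.82652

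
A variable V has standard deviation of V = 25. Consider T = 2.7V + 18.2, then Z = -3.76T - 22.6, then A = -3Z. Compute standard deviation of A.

standard deviation of T = |2.7|·25 = 67.5.
standard deviation of Z = |-3.76|·67.5 = 253.8.
standard deviation of A = |-3|·253.8 = 761.4.

standard deviation of A = 761.4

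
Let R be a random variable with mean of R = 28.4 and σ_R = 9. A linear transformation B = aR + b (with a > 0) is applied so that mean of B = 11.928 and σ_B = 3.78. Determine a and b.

σ_B = a·σ_R (a > 0), so a = 3.78/9 = 0.42.
mean of B = a·mean of R + b, so b = 11.928 − 0.42·28.4 = 0.

a = 0.42, b = 0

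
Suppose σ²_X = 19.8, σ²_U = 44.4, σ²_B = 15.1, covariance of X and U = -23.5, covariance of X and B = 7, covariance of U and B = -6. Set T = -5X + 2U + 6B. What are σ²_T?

σ²_T = a²·σ²_X + b²·σ²_U + c²·σ²_B + 2ab·covariance of X and U + 2ac·covariance of X and B + 2bc·covariance of U and B, with a = -5, b = 2, c = 6.
= 495 + 177.6 + 543.6 + 470 + (-420) + (-144)
= 1122.2.

σ²_T = 1122.2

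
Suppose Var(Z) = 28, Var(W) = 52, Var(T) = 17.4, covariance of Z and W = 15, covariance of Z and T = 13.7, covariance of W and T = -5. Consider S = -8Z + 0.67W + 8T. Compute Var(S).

Var(S) = a²·Var(Z) + b²·Var(W) + c²·Var(T) + 2ab·covariance of Z and W + 2ac·covariance of Z and T + 2bc·covariance of W and T, with a = -8, b = 0.67, c = 8.
= 1792 + 23.3428 + 1113.6 + (-160.8) + (-1753.6) + (-53.6)
= 960.9428.

Var(S) = 960.9428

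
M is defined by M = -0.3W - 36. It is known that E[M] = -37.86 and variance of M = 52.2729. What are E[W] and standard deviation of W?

E[W] = 6.2, standard deviation of W = 24.1

From M = -0.3W - 36: E[M] = a·E[W] + b, so E[W] = (E[M] − b)/a = (-37.86 − (-36))/(-0.3) = 6.2.
standard deviation of M = √52.2729 = 7.23.
standard deviation of M = |a|·standard deviation of W, so standard deviation of W = 7.23/|-0.3| = 24.1.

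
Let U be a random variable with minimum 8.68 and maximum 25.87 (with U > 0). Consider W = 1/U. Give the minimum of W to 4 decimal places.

min(W) = 0.0387

1/U is decreasing on this domain, so min(W) comes from max(U) = 25.87: min(W) = 1/(25.87) ≈ 0.0387.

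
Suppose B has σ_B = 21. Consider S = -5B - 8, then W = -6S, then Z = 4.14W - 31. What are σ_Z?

σ_Z = 2608.2

σ_S = |-5|·21 = 105.
σ_W = |-6|·105 = 630.
σ_Z = |4.14|·630 = 2608.2.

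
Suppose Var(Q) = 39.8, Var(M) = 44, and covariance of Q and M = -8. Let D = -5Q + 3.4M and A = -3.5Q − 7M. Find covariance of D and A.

covariance of D and A = -535.5

By bilinearity, covariance of D and A = ac·Var(Q) + bd·Var(M) + (ad+bc)·covariance of Q and M, with a=-5, b=3.4, c=-3.5, d=-7.
ac·Var(Q) = (-5)·(-3.5)·39.8 = 696.5
bd·Var(M) = 3.4·(-7)·44 = -1047.2
(ad+bc)·covariance of Q and M = (23.1)·(-8) = -184.8
covariance of D and A = 696.5 + (-1047.2) + (-184.8) = -535.5.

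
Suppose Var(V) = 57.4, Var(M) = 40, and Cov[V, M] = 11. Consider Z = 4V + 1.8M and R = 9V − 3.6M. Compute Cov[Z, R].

By bilinearity, Cov[Z, R] = ac·Var(V) + bd·Var(M) + (ad+bc)·Cov[V, M], with a=4, b=1.8, c=9, d=-3.6.
ac·Var(V) = 4·9·57.4 = 2066.4
bd·Var(M) = 1.8·(-3.6)·40 = -259.2
(ad+bc)·Cov[V, M] = (1.8)·11 = 19.8
Cov[Z, R] = 2066.4 + (-259.2) + 19.8 = 1827.

Cov[Z, R] = 1827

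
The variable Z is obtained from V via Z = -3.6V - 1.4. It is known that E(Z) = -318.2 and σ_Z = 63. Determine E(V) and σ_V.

E(V) = 88, σ_V = 17.5

From Z = -3.6V - 1.4: E(Z) = a·E(V) + b, so E(V) = (E(Z) − b)/a = (-318.2 − (-1.4))/(-3.6) = 88.
σ_Z = |a|·σ_V, so σ_V = 63/|-3.6| = 17.5.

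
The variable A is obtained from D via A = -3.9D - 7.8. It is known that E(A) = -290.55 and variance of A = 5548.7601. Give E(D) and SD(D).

E(D) = 72.5, SD(D) = 19.1

From A = -3.9D - 7.8: E(A) = a·E(D) + b, so E(D) = (E(A) − b)/a = (-290.55 − (-7.8))/(-3.9) = 72.5.
SD(A) = √5548.7601 = 74.49.
SD(A) = |a|·SD(D), so SD(D) = 74.49/|-3.9| = 19.1.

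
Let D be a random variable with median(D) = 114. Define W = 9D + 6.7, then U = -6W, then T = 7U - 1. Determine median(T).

median(W) = 9·114 + 6.7 = 1032.7.
median(U) = (-6)·1032.7 = -6196.2.
median(T) = 7·(-6196.2) + (-1) = -43374.4.

median(T) = -43374.4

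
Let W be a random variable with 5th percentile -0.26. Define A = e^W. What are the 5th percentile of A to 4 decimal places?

5th percentile of A = 0.7711

e^W is increasing, so P_{5}(A) = g(P_{5}(W)) ≈ 0.7711.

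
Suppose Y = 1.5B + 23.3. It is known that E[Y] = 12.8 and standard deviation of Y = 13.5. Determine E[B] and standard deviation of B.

From Y = 1.5B + 23.3: E[Y] = a·E[B] + b, so E[B] = (E[Y] − b)/a = (12.8 − 23.3)/1.5 = -7.
standard deviation of Y = |a|·standard deviation of B, so standard deviation of B = 13.5/|1.5| = 9.

E[B] = -7, standard deviation of B = 9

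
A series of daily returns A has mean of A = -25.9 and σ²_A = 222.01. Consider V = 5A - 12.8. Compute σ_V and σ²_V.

σ_V = 74.5, σ²_V = 5550.25

V = 5A - 12.8 is linear with a = 5, b = -12.8.
σ_A = √222.01 = 14.9.
σ_V = |a|·σ_A = |5|·14.9 = 74.5.
σ²_V = a²·σ²_A = 5²·222.01 = 5550.25 (the additive constant -12.8 does not affect variance).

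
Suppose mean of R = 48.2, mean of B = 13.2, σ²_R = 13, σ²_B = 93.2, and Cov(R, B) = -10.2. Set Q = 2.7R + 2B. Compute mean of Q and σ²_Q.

mean of Q = 2.7·mean of R + 2·mean of B = 2.7·48.2 + 2·13.2 = 156.54.
σ²_Q = a²·σ²_R + b²·σ²_B + 2ab·Cov(R, B) with a = 2.7, b = 2.
= 2.7²·13 + 2²·93.2 + 2·2.7·2·(-10.2)
= 94.77 + 372.8 + (-110.16) = 357.41.

mean of Q = 156.54, σ²_Q = 357.41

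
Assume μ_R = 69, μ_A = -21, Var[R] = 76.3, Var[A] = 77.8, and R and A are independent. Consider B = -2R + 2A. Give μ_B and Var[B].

μ_B = -180, Var[B] = 616.4

μ_B = (-2)·μ_R + 2·μ_A = (-2)·69 + 2·(-21) = -180.
Var[B] = a²·Var[R] + b²·Var[A] + 2ab·Cov[R, A] with a = -2, b = 2.
Independence gives Cov[R, A] = 0.
= (-2)²·76.3 + 2²·77.8 + 2·(-2)·2·0
= 305.2 + 311.2 + 0 = 616.4.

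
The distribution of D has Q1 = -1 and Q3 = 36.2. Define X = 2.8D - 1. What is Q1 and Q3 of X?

Q1(X) = -3.8, Q3(X) = 100.36

a = 2.8 > 0: Q1(X) = a·Q1(D)+b = -3.8, Q3(X) = a·Q3(D)+b = 100.36.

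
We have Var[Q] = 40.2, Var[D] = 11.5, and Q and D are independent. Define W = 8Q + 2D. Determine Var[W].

Var[W] = 2618.8

Var[W] = a²·Var[Q] + b²·Var[D] + 2ab·Cov[Q, D] with a = 8, b = 2.
Independence gives Cov[Q, D] = 0.
= 8²·40.2 + 2²·11.5 + 2·8·2·0
= 2572.8 + 46 + 0 = 2618.8.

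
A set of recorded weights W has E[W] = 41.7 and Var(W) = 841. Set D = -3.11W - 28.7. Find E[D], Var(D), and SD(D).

E[D] = -158.387, Var(D) = 8134.2361, SD(D) = 90.19

D = -3.11W - 28.7 is linear with a = -3.11, b = -28.7.
E[D] = a·E[W] + b = (-3.11)·41.7 + (-28.7) = -158.387.
Var(D) = a²·Var(W) = (-3.11)²·841 = 8134.2361 (the additive constant -28.7 does not affect variance).
SD(W) = √841 = 29.
SD(D) = |a|·SD(W) = |-3.11|·29 = 90.19.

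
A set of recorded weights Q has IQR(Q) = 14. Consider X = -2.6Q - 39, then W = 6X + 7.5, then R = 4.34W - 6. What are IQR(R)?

IQR(X) = |-2.6|·14 = 36.4.
IQR(W) = |6|·36.4 = 218.4.
IQR(R) = |4.34|·218.4 = 947.856.

IQR(R) = 947.856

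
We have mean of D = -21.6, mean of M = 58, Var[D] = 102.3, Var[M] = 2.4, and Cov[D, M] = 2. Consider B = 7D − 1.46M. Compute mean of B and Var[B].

mean of B = 7·mean of D + (-1.46)·mean of M = 7·(-21.6) + (-1.46)·58 = -235.88.
Var[B] = a²·Var[D] + b²·Var[M] + 2ab·Cov[D, M] with a = 7, b = -1.46.
= 7²·102.3 + (-1.46)²·2.4 + 2·7·(-1.46)·2
= 5012.7 + 5.11584 + (-40.88) = 4976.93584.

mean of B = -235.88, Var[B] = 4976.93584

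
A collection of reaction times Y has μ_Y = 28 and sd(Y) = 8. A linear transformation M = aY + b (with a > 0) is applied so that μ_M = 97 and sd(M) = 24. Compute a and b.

a = 3, b = 13

sd(M) = a·sd(Y) (a > 0), so a = 24/8 = 3.
μ_M = a·μ_Y + b, so b = 97 − 3·28 = 13.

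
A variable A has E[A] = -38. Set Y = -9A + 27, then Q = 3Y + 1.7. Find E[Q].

E[Y] = (-9)·(-38) + 27 = 369.
E[Q] = 3·369 + 1.7 = 1108.7.

E[Q] = 1108.7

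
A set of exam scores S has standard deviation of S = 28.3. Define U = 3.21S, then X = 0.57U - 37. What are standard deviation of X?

standard deviation of X = 51.78051

standard deviation of U = |3.21|·28.3 = 90.843.
standard deviation of X = |0.57|·90.843 = 51.78051.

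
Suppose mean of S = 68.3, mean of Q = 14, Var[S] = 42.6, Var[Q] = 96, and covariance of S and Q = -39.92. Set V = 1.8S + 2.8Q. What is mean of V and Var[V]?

mean of V = 1.8·mean of S + 2.8·mean of Q = 1.8·68.3 + 2.8·14 = 162.14.
Var[V] = a²·Var[S] + b²·Var[Q] + 2ab·covariance of S and Q with a = 1.8, b = 2.8.
= 1.8²·42.6 + 2.8²·96 + 2·1.8·2.8·(-39.92)
= 138.024 + 752.64 + (-402.3936) = 488.2704.

mean of V = 162.14, Var[V] = 488.2704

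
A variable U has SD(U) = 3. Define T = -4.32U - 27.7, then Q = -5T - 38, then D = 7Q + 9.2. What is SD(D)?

SD(D) = 453.6

SD(T) = |-4.32|·3 = 12.96.
SD(Q) = |-5|·12.96 = 64.8.
SD(D) = |7|·64.8 = 453.6.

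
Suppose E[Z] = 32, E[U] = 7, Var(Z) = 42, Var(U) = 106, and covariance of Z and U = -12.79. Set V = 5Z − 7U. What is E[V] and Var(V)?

E[V] = 5·E[Z] + (-7)·E[U] = 5·32 + (-7)·7 = 111.
Var(V) = a²·Var(Z) + b²·Var(U) + 2ab·covariance of Z and U with a = 5, b = -7.
= 5²·42 + (-7)²·106 + 2·5·(-7)·(-12.79)
= 1050 + 5194 + 895.3 = 7139.3.

E[V] = 111, Var(V) = 7139.3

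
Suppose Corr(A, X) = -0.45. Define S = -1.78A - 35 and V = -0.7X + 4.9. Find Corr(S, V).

Linear rescalings preserve correlation up to sign; here the slopes -1.78 and -0.7 have the same sign, so Corr(S, V) = Corr(A, X) = -0.45.

Corr(S, V) = -0.45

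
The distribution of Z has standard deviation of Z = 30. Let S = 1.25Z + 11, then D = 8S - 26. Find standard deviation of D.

standard deviation of S = |1.25|·30 = 37.5.
standard deviation of D = |8|·37.5 = 300.

standard deviation of D = 300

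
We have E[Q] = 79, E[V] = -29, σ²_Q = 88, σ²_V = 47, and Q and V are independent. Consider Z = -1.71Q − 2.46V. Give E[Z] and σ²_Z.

E[Z] = (-1.71)·E[Q] + (-2.46)·E[V] = (-1.71)·79 + (-2.46)·(-29) = -63.75.
σ²_Z = a²·σ²_Q + b²·σ²_V + 2ab·Cov[Q, V] with a = -1.71, b = -2.46.
Independence gives Cov[Q, V] = 0.
= (-1.71)²·88 + (-2.46)²·47 + 2·(-1.71)·(-2.46)·0
= 257.3208 + 284.4252 + 0 = 541.746.

E[Z] = -63.75, σ²_Z = 541.746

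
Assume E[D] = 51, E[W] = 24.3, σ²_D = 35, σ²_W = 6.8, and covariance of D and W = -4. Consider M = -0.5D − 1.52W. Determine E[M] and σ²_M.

E[M] = (-0.5)·E[D] + (-1.52)·E[W] = (-0.5)·51 + (-1.52)·24.3 = -62.436.
σ²_M = a²·σ²_D + b²·σ²_W + 2ab·covariance of D and W with a = -0.5, b = -1.52.
= (-0.5)²·35 + (-1.52)²·6.8 + 2·(-0.5)·(-1.52)·(-4)
= 8.75 + 15.71072 + (-6.08) = 18.38072.

E[M] = -62.436, σ²_M = 18.38072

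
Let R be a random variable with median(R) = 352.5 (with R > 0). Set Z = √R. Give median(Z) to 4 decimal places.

√R is monotone on this domain, so median(Z) = √(352.5) ≈ 18.775.

median(Z) = 18.775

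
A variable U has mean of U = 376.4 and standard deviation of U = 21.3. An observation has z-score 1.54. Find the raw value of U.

U = mean of U + z·standard deviation of U = 376.4 + 1.54·21.3 = 409.202.

U = 409.202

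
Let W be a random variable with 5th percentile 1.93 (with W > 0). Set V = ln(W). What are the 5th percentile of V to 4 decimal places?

ln(W) is increasing, so P_{5}(V) = g(P_{5}(W)) ≈ 0.6575.

5th percentile of V = 0.6575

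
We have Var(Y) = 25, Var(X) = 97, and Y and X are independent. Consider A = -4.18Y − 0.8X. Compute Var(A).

Var(A) = 498.89

Var(A) = a²·Var(Y) + b²·Var(X) + 2ab·Cov(Y, X) with a = -4.18, b = -0.8.
Independence gives Cov(Y, X) = 0.
= (-4.18)²·25 + (-0.8)²·97 + 2·(-4.18)·(-0.8)·0
= 436.81 + 62.08 + 0 = 498.89.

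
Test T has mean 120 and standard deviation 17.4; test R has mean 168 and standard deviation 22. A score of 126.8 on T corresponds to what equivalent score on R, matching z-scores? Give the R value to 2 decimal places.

R = 176.60

z = (126.8 − 120)/17.4 ≈ 0.3908.
R = 168 + z·22 = 168 + (126.8 − 120)·22/17.4 ≈ 176.60.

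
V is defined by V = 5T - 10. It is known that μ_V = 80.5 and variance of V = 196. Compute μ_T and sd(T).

From V = 5T - 10: μ_V = a·μ_T + b, so μ_T = (μ_V − b)/a = (80.5 − (-10))/5 = 18.1.
sd(V) = √196 = 14.
sd(V) = |a|·sd(T), so sd(T) = 14/|5| = 2.8.

μ_T = 18.1, sd(T) = 2.8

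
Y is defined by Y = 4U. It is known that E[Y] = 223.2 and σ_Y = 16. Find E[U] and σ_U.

E[U] = 55.8, σ_U = 4

From Y = 4U: E[Y] = a·E[U] + b, so E[U] = (E[Y] − b)/a = (223.2 − 0)/4 = 55.8.
σ_Y = |a|·σ_U, so σ_U = 16/|4| = 4.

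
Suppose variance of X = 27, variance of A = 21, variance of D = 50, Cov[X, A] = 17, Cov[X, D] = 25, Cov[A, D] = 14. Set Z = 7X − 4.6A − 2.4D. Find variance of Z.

variance of Z = a²·variance of X + b²·variance of A + c²·variance of D + 2ab·Cov[X, A] + 2ac·Cov[X, D] + 2bc·Cov[A, D], with a = 7, b = -4.6, c = -2.4.
= 1323 + 444.36 + 288 + (-1094.8) + (-840) + 309.12
= 429.68.

variance of Z = 429.68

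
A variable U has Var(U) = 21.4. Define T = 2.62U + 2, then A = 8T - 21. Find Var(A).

Var(T) = 2.62²·21.4 = 146.89816.
Var(A) = 8²·146.89816 = 9401.48224.

Var(A) = 9401.48224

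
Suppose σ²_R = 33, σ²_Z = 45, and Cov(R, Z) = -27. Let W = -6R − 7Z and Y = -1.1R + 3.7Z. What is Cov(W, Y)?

By bilinearity, Cov(W, Y) = ac·σ²_R + bd·σ²_Z + (ad+bc)·Cov(R, Z), with a=-6, b=-7, c=-1.1, d=3.7.
ac·σ²_R = (-6)·(-1.1)·33 = 217.8
bd·σ²_Z = (-7)·3.7·45 = -1165.5
(ad+bc)·Cov(R, Z) = (-14.5)·(-27) = 391.5
Cov(W, Y) = 217.8 + (-1165.5) + 391.5 = -556.2.

Cov(W, Y) = -556.2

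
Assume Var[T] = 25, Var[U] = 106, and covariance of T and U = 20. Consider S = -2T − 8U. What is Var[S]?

Var[S] = a²·Var[T] + b²·Var[U] + 2ab·covariance of T and U with a = -2, b = -8.
= (-2)²·25 + (-8)²·106 + 2·(-2)·(-8)·20
= 100 + 6784 + 640 = 7524.

Var[S] = 7524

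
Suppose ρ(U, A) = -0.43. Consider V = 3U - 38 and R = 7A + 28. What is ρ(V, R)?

ρ(V, R) = -0.43

Linear rescalings preserve correlation up to sign; here the slopes 3 and 7 have the same sign, so ρ(V, R) = ρ(U, A) = -0.43.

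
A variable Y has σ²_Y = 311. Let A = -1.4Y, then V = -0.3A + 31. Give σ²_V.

σ²_A = (-1.4)²·311 = 609.56.
σ²_V = (-0.3)²·609.56 = 54.8604.

σ²_V = 54.8604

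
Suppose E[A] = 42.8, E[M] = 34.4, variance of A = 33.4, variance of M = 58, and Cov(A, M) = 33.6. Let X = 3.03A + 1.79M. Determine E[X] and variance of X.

E[X] = 191.26, variance of X = 856.9525

E[X] = 3.03·E[A] + 1.79·E[M] = 3.03·42.8 + 1.79·34.4 = 191.26.
variance of X = a²·variance of A + b²·variance of M + 2ab·Cov(A, M) with a = 3.03, b = 1.79.
= 3.03²·33.4 + 1.79²·58 + 2·3.03·1.79·33.6
= 306.64206 + 185.8378 + 364.47264 = 856.9525.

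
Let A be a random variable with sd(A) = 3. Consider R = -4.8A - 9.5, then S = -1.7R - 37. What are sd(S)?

sd(R) = |-4.8|·3 = 14.4.
sd(S) = |-1.7|·14.4 = 24.48.

sd(S) = 24.48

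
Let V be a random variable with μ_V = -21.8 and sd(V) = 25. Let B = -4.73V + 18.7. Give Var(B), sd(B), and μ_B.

B = -4.73V + 18.7 is linear with a = -4.73, b = 18.7.
Var(V) = 25² = 625.
Var(B) = a²·Var(V) = (-4.73)²·625 = 13983.0625 (the additive constant 18.7 does not affect variance).
sd(B) = |a|·sd(V) = |-4.73|·25 = 118.25.
μ_B = a·μ_V + b = (-4.73)·(-21.8) + 18.7 = 121.814.

Var(B) = 13983.0625, sd(B) = 118.25, μ_B = 121.814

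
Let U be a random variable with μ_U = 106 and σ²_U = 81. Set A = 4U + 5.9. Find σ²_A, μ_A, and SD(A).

A = 4U + 5.9 is linear with a = 4, b = 5.9.
σ²_A = a²·σ²_U = 4²·81 = 1296 (the additive constant 5.9 does not affect variance).
μ_A = a·μ_U + b = 4·106 + 5.9 = 429.9.
SD(U) = √81 = 9.
SD(A) = |a|·SD(U) = |4|·9 = 36.

σ²_A = 1296, μ_A = 429.9, SD(A) = 36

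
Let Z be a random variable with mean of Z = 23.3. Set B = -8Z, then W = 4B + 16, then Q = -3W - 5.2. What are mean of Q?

mean of Q = 2183.6

mean of B = (-8)·23.3 = -186.4.
mean of W = 4·(-186.4) + 16 = -729.6.
mean of Q = (-3)·(-729.6) + (-5.2) = 2183.6.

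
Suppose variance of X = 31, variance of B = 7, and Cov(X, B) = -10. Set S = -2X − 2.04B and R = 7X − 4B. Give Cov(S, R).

By bilinearity, Cov(S, R) = ac·variance of X + bd·variance of B + (ad+bc)·Cov(X, B), with a=-2, b=-2.04, c=7, d=-4.
ac·variance of X = (-2)·7·31 = -434
bd·variance of B = (-2.04)·(-4)·7 = 57.12
(ad+bc)·Cov(X, B) = (-6.28)·(-10) = 62.8
Cov(S, R) = -434 + 57.12 + 62.8 = -314.08.

Cov(S, R) = -314.08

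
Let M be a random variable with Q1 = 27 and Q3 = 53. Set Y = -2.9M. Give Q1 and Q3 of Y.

Q1(Y) = -153.7, Q3(Y) = -78.3

a = -2.9 < 0 reverses order: Q1(Y) comes from Q3(M), Q3(Y) from Q1(M).
Q1(Y) = (-2.9)·53 = -153.7; Q3(Y) = (-2.9)·27 = -78.3.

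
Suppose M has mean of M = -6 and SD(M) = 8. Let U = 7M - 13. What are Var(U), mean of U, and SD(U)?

Var(U) = 3136, mean of U = -55, SD(U) = 56

U = 7M - 13 is linear with a = 7, b = -13.
Var(M) = 8² = 64.
Var(U) = a²·Var(M) = 7²·64 = 3136 (the additive constant -13 does not affect variance).
mean of U = a·mean of M + b = 7·(-6) + (-13) = -55.
SD(U) = |a|·SD(M) = |7|·8 = 56.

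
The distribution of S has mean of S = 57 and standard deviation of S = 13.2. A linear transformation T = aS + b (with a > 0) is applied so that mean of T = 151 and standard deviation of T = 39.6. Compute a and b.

a = 3, b = -20

standard deviation of T = a·standard deviation of S (a > 0), so a = 39.6/13.2 = 3.
mean of T = a·mean of S + b, so b = 151 − 3·57 = -20.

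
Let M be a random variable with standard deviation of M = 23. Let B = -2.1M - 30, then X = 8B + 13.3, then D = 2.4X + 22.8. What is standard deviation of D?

standard deviation of B = |-2.1|·23 = 48.3.
standard deviation of X = |8|·48.3 = 386.4.
standard deviation of D = |2.4|·386.4 = 927.36.

standard deviation of D = 927.36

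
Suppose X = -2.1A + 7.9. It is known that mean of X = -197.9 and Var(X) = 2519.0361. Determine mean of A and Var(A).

mean of A = 98, Var(A) = 571.21

From X = -2.1A + 7.9: mean of X = a·mean of A + b, so mean of A = (mean of X − b)/a = (-197.9 − 7.9)/(-2.1) = 98.
Var(X) = a²·Var(A), so Var(A) = 2519.0361/(-2.1)² = 571.21.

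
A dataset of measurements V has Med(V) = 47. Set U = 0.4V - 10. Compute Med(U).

Med(U) = 8.8

A linear map preserves order up to sign, so Med(U) = a·Med(V) + b = 0.4·47 + (-10) = 8.8.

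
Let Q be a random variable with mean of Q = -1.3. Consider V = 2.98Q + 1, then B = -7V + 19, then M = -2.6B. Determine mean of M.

mean of V = 2.98·(-1.3) + 1 = -2.874.
mean of B = (-7)·(-2.874) + 19 = 39.118.
mean of M = (-2.6)·39.118 = -101.7068.

mean of M = -101.7068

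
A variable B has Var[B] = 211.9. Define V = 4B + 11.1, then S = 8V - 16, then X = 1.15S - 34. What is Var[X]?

Var[X] = 286963.456

Var[V] = 4²·211.9 = 3390.4.
Var[S] = 8²·3390.4 = 216985.6.
Var[X] = 1.15²·216985.6 = 286963.456.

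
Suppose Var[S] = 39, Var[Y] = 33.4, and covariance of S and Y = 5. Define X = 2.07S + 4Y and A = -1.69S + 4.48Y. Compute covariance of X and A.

By bilinearity, covariance of X and A = ac·Var[S] + bd·Var[Y] + (ad+bc)·covariance of S and Y, with a=2.07, b=4, c=-1.69, d=4.48.
ac·Var[S] = 2.07·(-1.69)·39 = -136.4337
bd·Var[Y] = 4·4.48·33.4 = 598.528
(ad+bc)·covariance of S and Y = (2.5136)·5 = 12.568
covariance of X and A = -136.4337 + 598.528 + 12.568 = 474.6623.

covariance of X and A = 474.6623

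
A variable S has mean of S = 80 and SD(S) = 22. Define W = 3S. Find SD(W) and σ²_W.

SD(W) = 66, σ²_W = 4356

W = 3S is linear with a = 3, b = 0.
SD(W) = |a|·SD(S) = |3|·22 = 66.
σ²_S = 22² = 484.
σ²_W = a²·σ²_S = 3²·484 = 4356.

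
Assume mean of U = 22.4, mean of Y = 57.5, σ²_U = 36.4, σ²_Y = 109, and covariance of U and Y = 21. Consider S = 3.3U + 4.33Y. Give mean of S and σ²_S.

mean of S = 322.895, σ²_S = 3040.1641

mean of S = 3.3·mean of U + 4.33·mean of Y = 3.3·22.4 + 4.33·57.5 = 322.895.
σ²_S = a²·σ²_U + b²·σ²_Y + 2ab·covariance of U and Y with a = 3.3, b = 4.33.
= 3.3²·36.4 + 4.33²·109 + 2·3.3·4.33·21
= 396.396 + 2043.6301 + 600.138 = 3040.1641.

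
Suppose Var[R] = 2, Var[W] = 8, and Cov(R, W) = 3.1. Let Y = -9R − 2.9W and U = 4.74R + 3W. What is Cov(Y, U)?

Cov(Y, U) = -281.2326

By bilinearity, Cov(Y, U) = ac·Var[R] + bd·Var[W] + (ad+bc)·Cov(R, W), with a=-9, b=-2.9, c=4.74, d=3.
ac·Var[R] = (-9)·4.74·2 = -85.32
bd·Var[W] = (-2.9)·3·8 = -69.6
(ad+bc)·Cov(R, W) = (-40.746)·3.1 = -126.3126
Cov(Y, U) = -85.32 + (-69.6) + (-126.3126) = -281.2326.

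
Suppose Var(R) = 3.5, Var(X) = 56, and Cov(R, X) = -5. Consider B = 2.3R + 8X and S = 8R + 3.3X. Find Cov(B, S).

By bilinearity, Cov(B, S) = ac·Var(R) + bd·Var(X) + (ad+bc)·Cov(R, X), with a=2.3, b=8, c=8, d=3.3.
ac·Var(R) = 2.3·8·3.5 = 64.4
bd·Var(X) = 8·3.3·56 = 1478.4
(ad+bc)·Cov(R, X) = (71.59)·(-5) = -357.95
Cov(B, S) = 64.4 + 1478.4 + (-357.95) = 1184.85.

Cov(B, S) = 1184.85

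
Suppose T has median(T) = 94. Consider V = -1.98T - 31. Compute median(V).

A linear map preserves order up to sign, so median(V) = a·median(T) + b = (-1.98)·94 + (-31) = -217.12.

median(V) = -217.12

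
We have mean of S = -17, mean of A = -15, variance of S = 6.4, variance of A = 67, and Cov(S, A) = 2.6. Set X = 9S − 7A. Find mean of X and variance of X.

mean of X = -48, variance of X = 3473.8

mean of X = 9·mean of S + (-7)·mean of A = 9·(-17) + (-7)·(-15) = -48.
variance of X = a²·variance of S + b²·variance of A + 2ab·Cov(S, A) with a = 9, b = -7.
= 9²·6.4 + (-7)²·67 + 2·9·(-7)·2.6
= 518.4 + 3283 + (-327.6) = 3473.8.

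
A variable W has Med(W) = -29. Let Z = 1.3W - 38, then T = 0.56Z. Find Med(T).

Med(T) = -42.392

Med(Z) = 1.3·(-29) + (-38) = -75.7.
Med(T) = 0.56·(-75.7) = -42.392.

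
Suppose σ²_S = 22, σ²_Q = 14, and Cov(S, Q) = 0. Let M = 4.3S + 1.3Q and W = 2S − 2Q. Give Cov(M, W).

Cov(M, W) = 152.8

By bilinearity, Cov(M, W) = ac·σ²_S + bd·σ²_Q + (ad+bc)·Cov(S, Q), with a=4.3, b=1.3, c=2, d=-2.
ac·σ²_S = 4.3·2·22 = 189.2
bd·σ²_Q = 1.3·(-2)·14 = -36.4
(ad+bc)·Cov(S, Q) = (-6)·0 = 0
Cov(M, W) = 189.2 + (-36.4) + 0 = 152.8.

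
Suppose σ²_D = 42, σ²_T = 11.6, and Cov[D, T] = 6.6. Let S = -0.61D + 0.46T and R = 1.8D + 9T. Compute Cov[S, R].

Cov[S, R] = -28.8612

By bilinearity, Cov[S, R] = ac·σ²_D + bd·σ²_T + (ad+bc)·Cov[D, T], with a=-0.61, b=0.46, c=1.8, d=9.
ac·σ²_D = (-0.61)·1.8·42 = -46.116
bd·σ²_T = 0.46·9·11.6 = 48.024
(ad+bc)·Cov[D, T] = (-4.662)·6.6 = -30.7692
Cov[S, R] = -46.116 + 48.024 + (-30.7692) = -28.8612.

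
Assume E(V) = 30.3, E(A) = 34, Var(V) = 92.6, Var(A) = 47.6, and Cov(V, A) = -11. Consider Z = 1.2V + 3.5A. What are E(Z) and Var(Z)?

E(Z) = 1.2·E(V) + 3.5·E(A) = 1.2·30.3 + 3.5·34 = 155.36.
Var(Z) = a²·Var(V) + b²·Var(A) + 2ab·Cov(V, A) with a = 1.2, b = 3.5.
= 1.2²·92.6 + 3.5²·47.6 + 2·1.2·3.5·(-11)
= 133.344 + 583.1 + (-92.4) = 624.044.

E(Z) = 155.36, Var(Z) = 624.044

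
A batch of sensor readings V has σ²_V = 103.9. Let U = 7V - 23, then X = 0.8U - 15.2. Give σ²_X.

σ²_X = 3258.304

σ²_U = 7²·103.9 = 5091.1.
σ²_X = 0.8²·5091.1 = 3258.304.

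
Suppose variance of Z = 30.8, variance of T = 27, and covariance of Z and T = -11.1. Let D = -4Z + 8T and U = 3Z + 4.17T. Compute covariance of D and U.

By bilinearity, covariance of D and U = ac·variance of Z + bd·variance of T + (ad+bc)·covariance of Z and T, with a=-4, b=8, c=3, d=4.17.
ac·variance of Z = (-4)·3·30.8 = -369.6
bd·variance of T = 8·4.17·27 = 900.72
(ad+bc)·covariance of Z and T = (7.32)·(-11.1) = -81.252
covariance of D and U = -369.6 + 900.72 + (-81.252) = 449.868.

covariance of D and U = 449.868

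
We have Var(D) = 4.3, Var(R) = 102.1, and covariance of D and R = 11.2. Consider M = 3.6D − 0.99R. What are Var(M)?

Var(M) = 75.96261

Var(M) = a²·Var(D) + b²·Var(R) + 2ab·covariance of D and R with a = 3.6, b = -0.99.
= 3.6²·4.3 + (-0.99)²·102.1 + 2·3.6·(-0.99)·11.2
= 55.728 + 100.06821 + (-79.8336) = 75.96261.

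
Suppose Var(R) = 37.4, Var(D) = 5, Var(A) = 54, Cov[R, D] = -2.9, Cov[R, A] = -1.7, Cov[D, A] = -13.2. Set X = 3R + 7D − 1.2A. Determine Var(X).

Var(X) = 771.56

Var(X) = a²·Var(R) + b²·Var(D) + c²·Var(A) + 2ab·Cov[R, D] + 2ac·Cov[R, A] + 2bc·Cov[D, A], with a = 3, b = 7, c = -1.2.
= 336.6 + 245 + 77.76 + (-121.8) + 12.24 + 221.76
= 771.56.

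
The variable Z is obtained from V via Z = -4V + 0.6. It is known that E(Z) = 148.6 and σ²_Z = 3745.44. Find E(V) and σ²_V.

From Z = -4V + 0.6: E(Z) = a·E(V) + b, so E(V) = (E(Z) − b)/a = (148.6 − 0.6)/(-4) = -37.
σ²_Z = a²·σ²_V, so σ²_V = 3745.44/(-4)² = 234.09.

E(V) = -37, σ²_V = 234.09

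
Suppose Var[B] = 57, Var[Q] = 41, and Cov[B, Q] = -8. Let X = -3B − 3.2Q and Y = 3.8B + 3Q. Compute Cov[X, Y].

Cov[X, Y] = -874.12

By bilinearity, Cov[X, Y] = ac·Var[B] + bd·Var[Q] + (ad+bc)·Cov[B, Q], with a=-3, b=-3.2, c=3.8, d=3.
ac·Var[B] = (-3)·3.8·57 = -649.8
bd·Var[Q] = (-3.2)·3·41 = -393.6
(ad+bc)·Cov[B, Q] = (-21.16)·(-8) = 169.28
Cov[X, Y] = -649.8 + (-393.6) + 169.28 = -874.12.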